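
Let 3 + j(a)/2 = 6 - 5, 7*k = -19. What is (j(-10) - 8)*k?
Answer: 228/7 ≈ 32.571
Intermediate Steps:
k = -19/7 (k = (⅐)*(-19) = -19/7 ≈ -2.7143)
j(a) = -4 (j(a) = -6 + 2*(6 - 5) = -6 + 2*1 = -6 + 2 = -4)
(j(-10) - 8)*k = (-4 - 8)*(-19/7) = -12*(-19/7) = 228/7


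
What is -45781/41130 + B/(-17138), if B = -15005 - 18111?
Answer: 288733151/352442970 ≈ 0.81923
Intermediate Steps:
B = -33116
-45781/41130 + B/(-17138) = -45781/41130 - 33116/(-17138) = -45781*1/41130 - 33116*(-1/17138) = -45781/41130 + 16558/8569 = 288733151/352442970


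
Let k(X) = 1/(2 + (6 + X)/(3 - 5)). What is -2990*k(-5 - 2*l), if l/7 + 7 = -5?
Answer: 1196/33 ≈ 36.242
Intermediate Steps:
l = -84 (l = -49 + 7*(-5) = -49 - 35 = -84)
k(X) = 1/(-1 - X/2) (k(X) = 1/(2 + (6 + X)/(-2)) = 1/(2 + (6 + X)*(-½)) = 1/(2 + (-3 - X/2)) = 1/(-1 - X/2))
-2990*k(-5 - 2*l) = -(-5980)/(2 + (-5 - 2*(-84))) = -(-5980)/(2 + (-5 + 168)) = -(-5980)/(2 + 163) = -(-5980)/165 = -2990*(-2/165) = 1196/33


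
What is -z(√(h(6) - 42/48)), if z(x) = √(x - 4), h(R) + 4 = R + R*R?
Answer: -√(-16 + 3*√66)/2 ≈ -1.4467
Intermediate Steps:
h(R) = -4 + R + R² (h(R) = -4 + (R + R*R) = -4 + (R + R²) = -4 + R + R²)
z(x) = √(-4 + x)
-z(√(h(6) - 42/48)) = -√(-4 + √((-4 + 6 + 6²) - 42/48)) = -√(-4 + √((-4 + 6 + 36) - 42*1/48)) = -√(-4 + √(38 - 7/8)) = -√(-4 + √(297/8)) = -√(-4 + 3*√66/4)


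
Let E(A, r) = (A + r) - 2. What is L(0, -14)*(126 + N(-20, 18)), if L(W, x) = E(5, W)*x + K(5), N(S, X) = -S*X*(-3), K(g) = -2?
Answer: 41976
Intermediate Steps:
E(A, r) = -2 + A + r
N(S, X) = 3*S*X (N(S, X) = -(-3)*S*X = 3*S*X)
L(W, x) = -2 + x*(3 + W) (L(W, x) = (-2 + 5 + W)*x - 2 = (3 + W)*x - 2 = x*(3 + W) - 2 = -2 + x*(3 + W))
L(0, -14)*(126 + N(-20, 18)) = (-2 - 14*(3 + 0))*(126 + 3*(-20)*18) = (-2 - 14*3)*(126 - 1080) = (-2 - 42)*(-954) = -44*(-954) = 41976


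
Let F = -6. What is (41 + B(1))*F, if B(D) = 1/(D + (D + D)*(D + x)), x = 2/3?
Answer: -3216/13 ≈ -247.38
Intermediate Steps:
x = 2/3 (x = 2*(1/3) = 2/3 ≈ 0.66667)
B(D) = 1/(D + 2*D*(2/3 + D)) (B(D) = 1/(D + (D + D)*(D + 2/3)) = 1/(D + (2*D)*(2/3 + D)) = 1/(D + 2*D*(2/3 + D)))
(41 + B(1))*F = (41 + 3/(1*(7 + 6*1)))*(-6) = (41 + 3*1/(7 + 6))*(-6) = (41 + 3*1/13)*(-6) = (41 + 3*1*(1/13))*(-6) = (41 + 3/13)*(-6) = (536/13)*(-6) = -3216/13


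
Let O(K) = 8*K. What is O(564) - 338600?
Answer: -334088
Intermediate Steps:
O(564) - 338600 = 8*564 - 338600 = 4512 - 338600 = -334088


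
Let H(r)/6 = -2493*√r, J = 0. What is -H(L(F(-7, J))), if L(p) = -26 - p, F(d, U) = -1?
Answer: 74790*I ≈ 74790.0*I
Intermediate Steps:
H(r) = -14958*√r (H(r) = 6*(-2493*√r) = -14958*√r)
-H(L(F(-7, J))) = -(-14958)*√(-26 - 1*(-1)) = -(-14958)*√(-26 + 1) = -(-14958)*√(-25) = -(-14958)*5*I = -(-74790)*I = 74790*I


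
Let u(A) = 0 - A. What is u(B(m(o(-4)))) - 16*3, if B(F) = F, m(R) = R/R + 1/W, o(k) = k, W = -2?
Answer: -97/2 ≈ -48.500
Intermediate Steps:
m(R) = 1/2 (m(R) = R/R + 1/(-2) = 1 + 1*(-1/2) = 1 - 1/2 = 1/2)
u(A) = -A
u(B(m(o(-4)))) - 16*3 = -1*1/2 - 16*3 = -1/2 - 48 = -97/2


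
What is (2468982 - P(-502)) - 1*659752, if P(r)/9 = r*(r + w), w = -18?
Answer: -540130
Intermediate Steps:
P(r) = 9*r*(-18 + r) (P(r) = 9*(r*(r - 18)) = 9*(r*(-18 + r)) = 9*r*(-18 + r))
(2468982 - P(-502)) - 1*659752 = (2468982 - 9*(-502)*(-18 - 502)) - 1*659752 = (2468982 - 9*(-502)*(-520)) - 659752 = (2468982 - 1*2349360) - 659752 = (2468982 - 2349360) - 659752 = 119622 - 659752 = -540130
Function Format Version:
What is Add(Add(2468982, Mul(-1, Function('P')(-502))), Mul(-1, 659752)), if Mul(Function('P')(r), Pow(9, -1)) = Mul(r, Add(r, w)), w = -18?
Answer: -540130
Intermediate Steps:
Function('P')(r) = Mul(9, r, Add(-18, r)) (Function('P')(r) = Mul(9, Mul(r, Add(r, -18))) = Mul(9, Mul(r, Add(-18, r))) = Mul(9, r, Add(-18, r)))
Add(Add(2468982, Mul(-1, Function('P')(-502))), Mul(-1, 659752)) = Add(Add(2468982, Mul(-1, Mul(9, -502, Add(-18, -502)))), Mul(-1, 659752)) = Add(Add(2468982, Mul(-1, Mul(9, -502, -520))), -659752) = Add(Add(2468982, Mul(-1, 2349360)), -659752) = Add(Add(2468982, -2349360), -659752) = Add(119622, -659752) = -540130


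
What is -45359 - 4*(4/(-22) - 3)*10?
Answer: -497549/11 ≈ -45232.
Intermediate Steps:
-45359 - 4*(4/(-22) - 3)*10 = -45359 - 4*(4*(-1/22) - 3)*10 = -45359 - 4*(-2/11 - 3)*10 = -45359 - 4*(-35/11)*10 = -45359 + (140/11)*10 = -45359 + 1400/11 = -497549/11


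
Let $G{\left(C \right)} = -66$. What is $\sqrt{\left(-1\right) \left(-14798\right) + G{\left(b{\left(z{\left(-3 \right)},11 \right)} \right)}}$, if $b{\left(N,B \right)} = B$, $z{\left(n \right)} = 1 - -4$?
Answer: $2 \sqrt{3683} \approx 121.38$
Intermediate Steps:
$z{\left(n \right)} = 5$ ($z{\left(n \right)} = 1 + 4 = 5$)
$\sqrt{\left(-1\right) \left(-14798\right) + G{\left(b{\left(z{\left(-3 \right)},11 \right)} \right)}} = \sqrt{\left(-1\right) \left(-14798\right) - 66} = \sqrt{14798 - 66} = \sqrt{14732} = 2 \sqrt{3683}$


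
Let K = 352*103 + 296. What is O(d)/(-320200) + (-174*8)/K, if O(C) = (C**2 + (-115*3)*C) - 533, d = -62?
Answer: -56191223/487664600 ≈ -0.11523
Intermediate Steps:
O(C) = -533 + C**2 - 345*C (O(C) = (C**2 - 345*C) - 533 = -533 + C**2 - 345*C)
K = 36552 (K = 36256 + 296 = 36552)
O(d)/(-320200) + (-174*8)/K = (-533 + (-62)**2 - 345*(-62))/(-320200) - 174*8/36552 = (-533 + 3844 + 21390)*(-1/320200) - 1392*1/36552 = 24701*(-1/320200) - 58/1523 = -24701/320200 - 58/1523 = -56191223/487664600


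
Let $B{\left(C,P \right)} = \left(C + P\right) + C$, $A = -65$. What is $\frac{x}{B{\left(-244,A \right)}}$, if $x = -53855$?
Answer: $\frac{53855}{553} \approx 97.387$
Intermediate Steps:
$B{\left(C,P \right)} = P + 2 C$
$\frac{x}{B{\left(-244,A \right)}} = - \frac{53855}{-65 + 2 \left(-244\right)} = - \frac{53855}{-65 - 488} = - \frac{53855}{-553} = \left(-53855\right) \left(- \frac{1}{553}\right) = \frac{53855}{553}$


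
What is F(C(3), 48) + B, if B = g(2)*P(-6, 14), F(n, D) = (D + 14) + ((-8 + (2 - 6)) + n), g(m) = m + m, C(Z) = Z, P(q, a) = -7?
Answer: 25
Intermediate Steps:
g(m) = 2*m
F(n, D) = 2 + D + n (F(n, D) = (14 + D) + ((-8 - 4) + n) = (14 + D) + (-12 + n) = 2 + D + n)
B = -28 (B = (2*2)*(-7) = 4*(-7) = -28)
F(C(3), 48) + B = (2 + 48 + 3) - 28 = 53 - 28 = 25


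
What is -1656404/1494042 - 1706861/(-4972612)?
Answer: -2843266192543/3714645588852 ≈ -0.76542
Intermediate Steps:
-1656404/1494042 - 1706861/(-4972612) = -1656404*1/1494042 - 1706861*(-1/4972612) = -828202/747021 + 1706861/4972612 = -2843266192543/3714645588852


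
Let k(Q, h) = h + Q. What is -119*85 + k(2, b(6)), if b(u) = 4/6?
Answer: -30337/3 ≈ -10112.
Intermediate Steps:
b(u) = ⅔ (b(u) = 4*(⅙) = ⅔)
k(Q, h) = Q + h
-119*85 + k(2, b(6)) = -119*85 + (2 + ⅔) = -10115 + 8/3 = -30337/3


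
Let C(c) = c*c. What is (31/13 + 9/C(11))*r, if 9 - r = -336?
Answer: 1334460/1573 ≈ 848.35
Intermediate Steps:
r = 345 (r = 9 - 1*(-336) = 9 + 336 = 345)
C(c) = c**2
(31/13 + 9/C(11))*r = (31/13 + 9/(11**2))*345 = (31*(1/13) + 9/121)*345 = (31/13 + 9*(1/121))*345 = (31/13 + 9/121)*345 = (3868/1573)*345 = 1334460/1573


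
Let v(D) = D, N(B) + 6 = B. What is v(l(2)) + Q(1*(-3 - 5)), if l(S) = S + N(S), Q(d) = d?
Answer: -10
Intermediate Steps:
N(B) = -6 + B
l(S) = -6 + 2*S (l(S) = S + (-6 + S) = -6 + 2*S)
v(l(2)) + Q(1*(-3 - 5)) = (-6 + 2*2) + 1*(-3 - 5) = (-6 + 4) + 1*(-8) = -2 - 8 = -10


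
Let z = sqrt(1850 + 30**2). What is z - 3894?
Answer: -3894 + 5*sqrt(110) ≈ -3841.6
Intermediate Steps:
z = 5*sqrt(110) (z = sqrt(1850 + 900) = sqrt(2750) = 5*sqrt(110) ≈ 52.440)
z - 3894 = 5*sqrt(110) - 3894 = -3894 + 5*sqrt(110)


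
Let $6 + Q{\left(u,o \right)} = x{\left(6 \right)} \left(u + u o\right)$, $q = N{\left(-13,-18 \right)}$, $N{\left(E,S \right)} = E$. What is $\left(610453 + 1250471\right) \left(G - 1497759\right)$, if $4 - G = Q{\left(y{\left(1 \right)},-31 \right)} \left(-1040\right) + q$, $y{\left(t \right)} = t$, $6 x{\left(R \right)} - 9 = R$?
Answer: $-2943948271368$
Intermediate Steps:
$q = -13$
$x{\left(R \right)} = \frac{3}{2} + \frac{R}{6}$
$Q{\left(u,o \right)} = -6 + \frac{5 u}{2} + \frac{5 o u}{2}$ ($Q{\left(u,o \right)} = -6 + \left(\frac{3}{2} + \frac{1}{6} \cdot 6\right) \left(u + u o\right) = -6 + \left(\frac{3}{2} + 1\right) \left(u + o u\right) = -6 + \frac{5 \left(u + o u\right)}{2} = -6 + \left(\frac{5 u}{2} + \frac{5 o u}{2}\right) = -6 + \frac{5 u}{2} + \frac{5 o u}{2}$)
$G = -84223$ ($G = 4 - \left(\left(-6 + \frac{5}{2} \cdot 1 + \frac{5}{2} \left(-31\right) 1\right) \left(-1040\right) - 13\right) = 4 - \left(\left(-6 + \frac{5}{2} - \frac{155}{2}\right) \left(-1040\right) - 13\right) = 4 - \left(\left(-81\right) \left(-1040\right) - 13\right) = 4 - \left(84240 - 13\right) = 4 - 84227 = -84223$)
$\left(610453 + 1250471\right) \left(G - 1497759\right) = \left(610453 + 1250471\right) \left(-84223 - 1497759\right) = 1860924 \left(-1581982\right) = -2943948271368$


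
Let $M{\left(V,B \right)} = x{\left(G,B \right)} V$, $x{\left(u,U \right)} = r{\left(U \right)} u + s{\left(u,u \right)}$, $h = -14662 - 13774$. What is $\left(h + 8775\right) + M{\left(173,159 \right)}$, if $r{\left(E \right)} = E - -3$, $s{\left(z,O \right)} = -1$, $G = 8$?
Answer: $204374$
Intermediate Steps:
$h = -28436$ ($h = -14662 - 13774 = -28436$)
$r{\left(E \right)} = 3 + E$ ($r{\left(E \right)} = E + 3 = 3 + E$)
$x{\left(u,U \right)} = -1 + u \left(3 + U\right)$ ($x{\left(u,U \right)} = \left(3 + U\right) u - 1 = u \left(3 + U\right) - 1 = -1 + u \left(3 + U\right)$)
$M{\left(V,B \right)} = V \left(23 + 8 B\right)$ ($M{\left(V,B \right)} = \left(-1 + 8 \left(3 + B\right)\right) V = \left(-1 + \left(24 + 8 B\right)\right) V = \left(23 + 8 B\right) V = V \left(23 + 8 B\right)$)
$\left(h + 8775\right) + M{\left(173,159 \right)} = \left(-28436 + 8775\right) + 173 \left(23 + 8 \cdot 159\right) = -19661 + 173 \left(23 + 1272\right) = -19661 + 173 \cdot 1295 = -19661 + 224035 = 204374$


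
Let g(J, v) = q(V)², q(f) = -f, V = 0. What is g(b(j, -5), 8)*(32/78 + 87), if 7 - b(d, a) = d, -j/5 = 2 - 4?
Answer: 0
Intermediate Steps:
j = 10 (j = -5*(2 - 4) = -5*(-2) = 10)
b(d, a) = 7 - d
g(J, v) = 0 (g(J, v) = (-1*0)² = 0² = 0)
g(b(j, -5), 8)*(32/78 + 87) = 0*(32/78 + 87) = 0*(32*(1/78) + 87) = 0*(16/39 + 87) = 0*(3409/39) = 0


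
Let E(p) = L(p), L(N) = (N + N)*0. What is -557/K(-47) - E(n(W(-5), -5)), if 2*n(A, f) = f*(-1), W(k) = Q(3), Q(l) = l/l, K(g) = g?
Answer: 557/47 ≈ 11.851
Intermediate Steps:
Q(l) = 1
L(N) = 0 (L(N) = (2*N)*0 = 0)
W(k) = 1
n(A, f) = -f/2 (n(A, f) = (f*(-1))/2 = (-f)/2 = -f/2)
E(p) = 0
-557/K(-47) - E(n(W(-5), -5)) = -557/(-47) - 1*0 = -557*(-1/47) + 0 = 557/47 + 0 = 557/47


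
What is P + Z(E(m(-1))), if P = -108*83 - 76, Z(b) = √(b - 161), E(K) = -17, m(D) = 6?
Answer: -9040 + I*√178 ≈ -9040.0 + 13.342*I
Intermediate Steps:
Z(b) = √(-161 + b)
P = -9040 (P = -8964 - 76 = -9040)
P + Z(E(m(-1))) = -9040 + √(-161 - 17) = -9040 + √(-178) = -9040 + I*√178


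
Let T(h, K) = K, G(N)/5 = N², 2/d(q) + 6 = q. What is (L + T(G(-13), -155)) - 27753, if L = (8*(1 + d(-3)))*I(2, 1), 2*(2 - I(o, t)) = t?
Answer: -83696/3 ≈ -27899.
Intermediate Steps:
d(q) = 2/(-6 + q)
G(N) = 5*N²
I(o, t) = 2 - t/2
L = 28/3 (L = (8*(1 + 2/(-6 - 3)))*(2 - ½*1) = (8*(1 + 2/(-9)))*(2 - ½) = (8*(1 + 2*(-⅑)))*(3/2) = (8*(1 - 2/9))*(3/2) = (8*(7/9))*(3/2) = (56/9)*(3/2) = 28/3 ≈ 9.3333)
(L + T(G(-13), -155)) - 27753 = (28/3 - 155) - 27753 = -437/3 - 27753 = -83696/3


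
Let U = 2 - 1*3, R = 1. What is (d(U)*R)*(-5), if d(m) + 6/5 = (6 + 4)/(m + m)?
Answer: 31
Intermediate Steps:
U = -1 (U = 2 - 3 = -1)
d(m) = -6/5 + 5/m (d(m) = -6/5 + (6 + 4)/(m + m) = -6/5 + 10/((2*m)) = -6/5 + 10*(1/(2*m)) = -6/5 + 5/m)
(d(U)*R)*(-5) = ((-6/5 + 5/(-1))*1)*(-5) = ((-6/5 + 5*(-1))*1)*(-5) = ((-6/5 - 5)*1)*(-5) = -31/5*1*(-5) = -31/5*(-5) = 31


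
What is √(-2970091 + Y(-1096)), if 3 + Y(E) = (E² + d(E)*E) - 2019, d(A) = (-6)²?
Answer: I*√1810353 ≈ 1345.5*I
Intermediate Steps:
d(A) = 36
Y(E) = -2022 + E² + 36*E (Y(E) = -3 + ((E² + 36*E) - 2019) = -3 + (-2019 + E² + 36*E) = -2022 + E² + 36*E)
√(-2970091 + Y(-1096)) = √(-2970091 + (-2022 + (-1096)² + 36*(-1096))) = √(-2970091 + (-2022 + 1201216 - 39456)) = √(-2970091 + 1159738) = √(-1810353) = I*√1810353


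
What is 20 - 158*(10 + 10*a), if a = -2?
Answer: 1600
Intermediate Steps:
20 - 158*(10 + 10*a) = 20 - 158*(10 + 10*(-2)) = 20 - 158*(10 - 20) = 20 - 158*(-10) = 20 + 1580 = 1600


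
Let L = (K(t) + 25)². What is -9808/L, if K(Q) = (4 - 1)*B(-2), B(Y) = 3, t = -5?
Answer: -2452/289 ≈ -8.4844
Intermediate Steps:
K(Q) = 9 (K(Q) = (4 - 1)*3 = 3*3 = 9)
L = 1156 (L = (9 + 25)² = 34² = 1156)
-9808/L = -9808/1156 = -9808*1/1156 = -2452/289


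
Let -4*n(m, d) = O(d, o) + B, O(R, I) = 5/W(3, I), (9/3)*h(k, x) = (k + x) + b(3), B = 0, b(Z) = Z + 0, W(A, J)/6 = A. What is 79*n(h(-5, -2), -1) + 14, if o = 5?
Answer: 613/72 ≈ 8.5139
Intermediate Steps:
W(A, J) = 6*A
b(Z) = Z
h(k, x) = 1 + k/3 + x/3 (h(k, x) = ((k + x) + 3)/3 = (3 + k + x)/3 = 1 + k/3 + x/3)
O(R, I) = 5/18 (O(R, I) = 5/((6*3)) = 5/18)
n(m, d) = -5/72 (n(m, d) = -(5/18 + 0)/4 = -1/4*5/18 = -5/72)
79*n(h(-5, -2), -1) + 14 = 79*(-5/72) + 14 = -395/72 + 14 = 613/72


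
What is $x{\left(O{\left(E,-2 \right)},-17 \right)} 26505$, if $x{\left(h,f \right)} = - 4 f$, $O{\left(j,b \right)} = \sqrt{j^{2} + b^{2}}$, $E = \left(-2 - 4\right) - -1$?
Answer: $1802340$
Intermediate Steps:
$E = -5$ ($E = -6 + 1 = -5$)
$O{\left(j,b \right)} = \sqrt{b^{2} + j^{2}}$
$x{\left(O{\left(E,-2 \right)},-17 \right)} 26505 = \left(-4\right) \left(-17\right) 26505 = 68 \cdot 26505 = 1802340$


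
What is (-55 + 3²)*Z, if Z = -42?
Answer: 1932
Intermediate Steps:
(-55 + 3²)*Z = (-55 + 3²)*(-42) = (-55 + 9)*(-42) = -46*(-42) = 1932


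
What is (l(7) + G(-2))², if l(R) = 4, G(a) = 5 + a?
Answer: 49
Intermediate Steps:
(l(7) + G(-2))² = (4 + (5 - 2))² = (4 + 3)² = 7² = 49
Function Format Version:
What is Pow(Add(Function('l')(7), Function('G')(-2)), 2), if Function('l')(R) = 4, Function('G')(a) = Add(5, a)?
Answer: 49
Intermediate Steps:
Pow(Add(Function('l')(7), Function('G')(-2)), 2) = Pow(Add(4, Add(5, -2)), 2) = Pow(Add(4, 3), 2) = Pow(7, 2) = 49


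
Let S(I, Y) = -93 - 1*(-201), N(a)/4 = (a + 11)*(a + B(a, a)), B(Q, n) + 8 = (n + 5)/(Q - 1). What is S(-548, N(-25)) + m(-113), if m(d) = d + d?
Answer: -118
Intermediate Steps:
B(Q, n) = -8 + (5 + n)/(-1 + Q) (B(Q, n) = -8 + (n + 5)/(Q - 1) = -8 + (5 + n)/(-1 + Q))
m(d) = 2*d
N(a) = 4*(11 + a)*(a + (13 - 7*a)/(-1 + a)) (N(a) = 4*((a + 11)*(a + (13 + a - 8*a)/(-1 + a))) = 4*((11 + a)*(a + (13 - 7*a)/(-1 + a))) = 4*(11 + a)*(a + (13 - 7*a)/(-1 + a)))
S(I, Y) = 108 (S(I, Y) = -93 + 201 = 108)
S(-548, N(-25)) + m(-113) = 108 + 2*(-113) = 108 - 226 = -118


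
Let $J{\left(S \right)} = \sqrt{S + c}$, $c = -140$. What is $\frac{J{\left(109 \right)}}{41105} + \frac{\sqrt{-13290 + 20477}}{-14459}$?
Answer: $- \frac{\sqrt{7187}}{14459} + \frac{i \sqrt{31}}{41105} \approx -0.0058632 + 0.00013545 i$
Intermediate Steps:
$J{\left(S \right)} = \sqrt{-140 + S}$ ($J{\left(S \right)} = \sqrt{S - 140} = \sqrt{-140 + S}$)
$\frac{J{\left(109 \right)}}{41105} + \frac{\sqrt{-13290 + 20477}}{-14459} = \frac{\sqrt{-140 + 109}}{41105} + \frac{\sqrt{-13290 + 20477}}{-14459} = \sqrt{-31} \cdot \frac{1}{41105} + \sqrt{7187} \left(- \frac{1}{14459}\right) = i \sqrt{31} \cdot \frac{1}{41105} - \frac{\sqrt{7187}}{14459} = \frac{i \sqrt{31}}{41105} - \frac{\sqrt{7187}}{14459} = - \frac{\sqrt{7187}}{14459} + \frac{i \sqrt{31}}{41105}$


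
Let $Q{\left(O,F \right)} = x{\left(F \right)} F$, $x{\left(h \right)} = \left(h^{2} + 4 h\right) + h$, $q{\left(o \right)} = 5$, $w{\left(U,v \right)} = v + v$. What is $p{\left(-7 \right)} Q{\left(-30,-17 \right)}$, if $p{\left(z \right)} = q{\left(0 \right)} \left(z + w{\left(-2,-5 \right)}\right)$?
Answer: $294780$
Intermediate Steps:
$w{\left(U,v \right)} = 2 v$
$x{\left(h \right)} = h^{2} + 5 h$
$Q{\left(O,F \right)} = F^{2} \left(5 + F\right)$ ($Q{\left(O,F \right)} = F \left(5 + F\right) F = F^{2} \left(5 + F\right)$)
$p{\left(z \right)} = -50 + 5 z$ ($p{\left(z \right)} = 5 \left(z + 2 \left(-5\right)\right) = 5 \left(z - 10\right) = 5 \left(-10 + z\right) = -50 + 5 z$)
$p{\left(-7 \right)} Q{\left(-30,-17 \right)} = \left(-50 + 5 \left(-7\right)\right) \left(-17\right)^{2} \left(5 - 17\right) = \left(-50 - 35\right) 289 \left(-12\right) = \left(-85\right) \left(-3468\right) = 294780$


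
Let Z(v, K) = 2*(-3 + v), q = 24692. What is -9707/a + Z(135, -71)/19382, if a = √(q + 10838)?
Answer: 12/881 - 571*√35530/2090 ≈ -51.484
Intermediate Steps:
Z(v, K) = -6 + 2*v
a = √35530 (a = √(24692 + 10838) = √35530 ≈ 188.49)
-9707/a + Z(135, -71)/19382 = -9707*√35530/35530 + (-6 + 2*135)/19382 = -571*√35530/2090 + (-6 + 270)*(1/19382) = -571*√35530/2090 + 264*(1/19382) = -571*√35530/2090 + 12/881 = 12/881 - 571*√35530/2090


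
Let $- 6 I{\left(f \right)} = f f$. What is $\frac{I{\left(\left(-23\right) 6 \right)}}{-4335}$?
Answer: $\frac{1058}{1445} \approx 0.73218$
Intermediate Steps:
$I{\left(f \right)} = - \frac{f^{2}}{6}$ ($I{\left(f \right)} = - \frac{f f}{6} = - \frac{f^{2}}{6}$)
$\frac{I{\left(\left(-23\right) 6 \right)}}{-4335} = \frac{\left(- \frac{1}{6}\right) \left(\left(-23\right) 6\right)^{2}}{-4335} = - \frac{\left(-138\right)^{2}}{6} \left(- \frac{1}{4335}\right) = \left(- \frac{1}{6}\right) 19044 \left(- \frac{1}{4335}\right) = \left(-3174\right) \left(- \frac{1}{4335}\right) = \frac{1058}{1445}$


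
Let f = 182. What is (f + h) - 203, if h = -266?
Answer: -287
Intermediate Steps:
(f + h) - 203 = (182 - 266) - 203 = -84 - 203 = -287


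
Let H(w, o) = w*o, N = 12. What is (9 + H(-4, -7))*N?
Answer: 444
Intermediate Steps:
H(w, o) = o*w
(9 + H(-4, -7))*N = (9 - 7*(-4))*12 = (9 + 28)*12 = 37*12 = 444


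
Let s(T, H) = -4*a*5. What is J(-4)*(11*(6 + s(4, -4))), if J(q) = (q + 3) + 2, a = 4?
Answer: -814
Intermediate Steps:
J(q) = 5 + q (J(q) = (3 + q) + 2 = 5 + q)
s(T, H) = -80 (s(T, H) = -4*4*5 = -16*5 = -80)
J(-4)*(11*(6 + s(4, -4))) = (5 - 4)*(11*(6 - 80)) = 1*(11*(-74)) = 1*(-814) = -814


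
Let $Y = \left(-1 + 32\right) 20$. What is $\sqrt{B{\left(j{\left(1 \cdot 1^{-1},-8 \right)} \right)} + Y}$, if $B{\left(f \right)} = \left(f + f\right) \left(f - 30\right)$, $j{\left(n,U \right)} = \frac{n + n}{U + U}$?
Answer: $\frac{\sqrt{40162}}{8} \approx 25.051$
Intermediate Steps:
$j{\left(n,U \right)} = \frac{n}{U}$ ($j{\left(n,U \right)} = \frac{2 n}{2 U} = 2 n \frac{1}{2 U} = \frac{n}{U}$)
$B{\left(f \right)} = 2 f \left(-30 + f\right)$
$Y = 620$ ($Y = 31 \cdot 20 = 620$)
$\sqrt{B{\left(j{\left(1 \cdot 1^{-1},-8 \right)} \right)} + Y} = \sqrt{2 \frac{1 \cdot 1^{-1}}{-8} \left(-30 + \frac{1 \cdot 1^{-1}}{-8}\right) + 620} = \sqrt{2 \cdot 1 \cdot 1 \left(- \frac{1}{8}\right) \left(-30 + 1 \cdot 1 \left(- \frac{1}{8}\right)\right) + 620} = \sqrt{2 \cdot 1 \left(- \frac{1}{8}\right) \left(-30 + 1 \left(- \frac{1}{8}\right)\right) + 620} = \sqrt{2 \left(- \frac{1}{8}\right) \left(-30 - \frac{1}{8}\right) + 620} = \sqrt{2 \left(- \frac{1}{8}\right) \left(- \frac{241}{8}\right) + 620} = \sqrt{\frac{241}{32} + 620} = \sqrt{\frac{20081}{32}} = \frac{\sqrt{40162}}{8}$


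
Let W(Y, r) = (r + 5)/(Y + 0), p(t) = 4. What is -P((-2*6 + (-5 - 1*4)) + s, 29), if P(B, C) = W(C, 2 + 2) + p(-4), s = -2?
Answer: -125/29 ≈ -4.3103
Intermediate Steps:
W(Y, r) = (5 + r)/Y
P(B, C) = 4 + 9/C (P(B, C) = (5 + (2 + 2))/C + 4 = (5 + 4)/C + 4 = 9/C + 4 = 4 + 9/C)
-P((-2*6 + (-5 - 1*4)) + s, 29) = -(4 + 9/29) = -1*125/29 = -125/29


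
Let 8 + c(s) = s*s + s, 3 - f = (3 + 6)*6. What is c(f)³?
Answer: 16425804088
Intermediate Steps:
f = -51 (f = 3 - (3 + 6)*6 = 3 - 9*6 = 3 - 1*54 = 3 - 54 = -51)
c(s) = -8 + s + s² (c(s) = -8 + (s*s + s) = -8 + (s² + s) = -8 + (s + s²) = -8 + s + s²)
c(f)³ = (-8 - 51 + (-51)²)³ = (-8 - 51 + 2601)³ = 2542³ = 16425804088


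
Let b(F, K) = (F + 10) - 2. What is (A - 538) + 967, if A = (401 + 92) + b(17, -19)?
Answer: 947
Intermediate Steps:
b(F, K) = 8 + F (b(F, K) = (10 + F) - 2 = 8 + F)
A = 518 (A = (401 + 92) + (8 + 17) = 493 + 25 = 518)
(A - 538) + 967 = (518 - 538) + 967 = -20 + 967 = 947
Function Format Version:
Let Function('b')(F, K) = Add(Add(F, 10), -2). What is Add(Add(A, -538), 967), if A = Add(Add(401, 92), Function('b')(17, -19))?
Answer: 947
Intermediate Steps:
Function('b')(F, K) = Add(8, F) (Function('b')(F, K) = Add(Add(10, F), -2) = Add(8, F))
A = 518 (A = Add(Add(401, 92), Add(8, 17)) = Add(493, 25) = 518)
Add(Add(A, -538), 967) = Add(Add(518, -538), 967) = Add(-20, 967) = 947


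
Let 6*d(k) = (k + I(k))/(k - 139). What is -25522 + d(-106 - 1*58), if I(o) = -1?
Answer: -15466277/606 ≈ -25522.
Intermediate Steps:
d(k) = (-1 + k)/(6*(-139 + k)) (d(k) = ((k - 1)/(k - 139))/6 = ((-1 + k)/(-139 + k))/6 = (-1 + k)/(6*(-139 + k)))
-25522 + d(-106 - 1*58) = -25522 + (-1 + (-106 - 1*58))/(6*(-139 + (-106 - 1*58))) = -25522 + (-1 + (-106 - 58))/(6*(-139 + (-106 - 58))) = -25522 + (-1 - 164)/(6*(-139 - 164)) = -25522 + (⅙)*(-165)/(-303) = -25522 + (⅙)*(-1/303)*(-165) = -25522 + 55/606 = -15466277/606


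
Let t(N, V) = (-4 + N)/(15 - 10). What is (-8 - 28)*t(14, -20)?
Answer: -72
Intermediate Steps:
t(N, V) = -⅘ + N/5 (t(N, V) = (-4 + N)/5 = (-4 + N)*(⅕) = -⅘ + N/5)
(-8 - 28)*t(14, -20) = (-8 - 28)*(-⅘ + (⅕)*14) = -36*(-⅘ + 14/5) = -36*2 = -72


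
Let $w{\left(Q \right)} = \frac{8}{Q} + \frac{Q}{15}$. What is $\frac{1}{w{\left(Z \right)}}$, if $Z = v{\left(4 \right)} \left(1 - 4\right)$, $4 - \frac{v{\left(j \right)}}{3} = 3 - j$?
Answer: $- \frac{45}{143} \approx -0.31469$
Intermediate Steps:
$v{\left(j \right)} = 3 + 3 j$ ($v{\left(j \right)} = 12 - 3 \left(3 - j\right) = 12 + \left(-9 + 3 j\right) = 3 + 3 j$)
$Z = -45$ ($Z = \left(3 + 3 \cdot 4\right) \left(1 - 4\right) = \left(3 + 12\right) \left(-3\right) = 15 \left(-3\right) = -45$)
$w{\left(Q \right)} = \frac{8}{Q} + \frac{Q}{15}$ ($w{\left(Q \right)} = \frac{8}{Q} + Q \frac{1}{15} = \frac{8}{Q} + \frac{Q}{15}$)
$\frac{1}{w{\left(Z \right)}} = \frac{1}{\frac{8}{-45} + \frac{1}{15} \left(-45\right)} = \frac{1}{8 \left(- \frac{1}{45}\right) - 3} = \frac{1}{- \frac{8}{45} - 3} = \frac{1}{- \frac{143}{45}} = - \frac{45}{143}$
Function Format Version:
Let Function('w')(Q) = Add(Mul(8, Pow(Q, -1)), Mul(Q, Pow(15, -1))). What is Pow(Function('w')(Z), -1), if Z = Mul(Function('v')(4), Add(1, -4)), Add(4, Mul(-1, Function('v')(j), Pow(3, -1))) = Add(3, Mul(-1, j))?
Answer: Rational(-45, 143) ≈ -0.31469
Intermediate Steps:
Function('v')(j) = Add(3, Mul(3, j)) (Function('v')(j) = Add(12, Mul(-3, Add(3, Mul(-1, j)))) = Add(12, Add(-9, Mul(3, j))) = Add(3, Mul(3, j)))
Z = -45 (Z = Mul(Add(3, Mul(3, 4)), Add(1, -4)) = Mul(Add(3, 12), -3) = Mul(15, -3) = -45)
Function('w')(Q) = Add(Mul(8, Pow(Q, -1)), Mul(Rational(1, 15), Q)) (Function('w')(Q) = Add(Mul(8, Pow(Q, -1)), Mul(Q, Rational(1, 15))) = Add(Mul(8, Pow(Q, -1)), Mul(Rational(1, 15), Q)))
Pow(Function('w')(Z), -1) = Pow(Add(Mul(8, Pow(-45, -1)), Mul(Rational(1, 15), -45)), -1) = Pow(Add(Mul(8, Rational(-1, 45)), -3), -1) = Pow(Add(Rational(-8, 45), -3), -1) = Pow(Rational(-143, 45), -1) = Rational(-45, 143)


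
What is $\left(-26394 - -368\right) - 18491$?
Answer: $-44517$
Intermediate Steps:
$\left(-26394 - -368\right) - 18491 = \left(-26394 + \left(-22 + 390\right)\right) - 18491 = \left(-26394 + 368\right) - 18491 = -26026 - 18491 = -44517$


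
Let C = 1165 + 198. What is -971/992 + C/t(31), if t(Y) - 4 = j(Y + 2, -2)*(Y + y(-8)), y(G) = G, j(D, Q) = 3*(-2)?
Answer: -741105/66464 ≈ -11.150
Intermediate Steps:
j(D, Q) = -6
t(Y) = 52 - 6*Y (t(Y) = 4 - 6*(Y - 8) = 4 - 6*(-8 + Y) = 4 + (48 - 6*Y) = 52 - 6*Y)
C = 1363
-971/992 + C/t(31) = -971/992 + 1363/(52 - 6*31) = -971*1/992 + 1363/(52 - 186) = -971/992 + 1363/(-134) = -971/992 + 1363*(-1/134) = -971/992 - 1363/134 = -741105/66464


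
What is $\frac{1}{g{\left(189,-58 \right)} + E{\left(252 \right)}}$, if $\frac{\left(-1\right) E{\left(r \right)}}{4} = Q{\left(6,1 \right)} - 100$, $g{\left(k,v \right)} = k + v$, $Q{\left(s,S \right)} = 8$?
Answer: $\frac{1}{499} \approx 0.002004$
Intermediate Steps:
$E{\left(r \right)} = 368$ ($E{\left(r \right)} = - 4 \left(8 - 100\right) = \left(-4\right) \left(-92\right) = 368$)
$\frac{1}{g{\left(189,-58 \right)} + E{\left(252 \right)}} = \frac{1}{\left(189 - 58\right) + 368} = \frac{1}{131 + 368} = \frac{1}{499}$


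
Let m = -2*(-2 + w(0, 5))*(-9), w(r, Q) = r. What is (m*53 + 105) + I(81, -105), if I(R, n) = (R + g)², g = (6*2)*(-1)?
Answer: 2958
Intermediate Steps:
g = -12 (g = 12*(-1) = -12)
I(R, n) = (-12 + R)² (I(R, n) = (R - 12)² = (-12 + R)²)
m = -36 (m = -2*(-2 + 0)*(-9) = -2*(-2)*(-9) = 4*(-9) = -36)
(m*53 + 105) + I(81, -105) = (-36*53 + 105) + (-12 + 81)² = (-1908 + 105) + 69² = -1803 + 4761 = 2958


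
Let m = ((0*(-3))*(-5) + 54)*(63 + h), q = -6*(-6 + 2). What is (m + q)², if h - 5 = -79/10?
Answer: 267224409/25 ≈ 1.0689e+7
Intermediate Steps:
h = -29/10 (h = 5 - 79/10 = -29/10 ≈ -2.9000)
q = 24 (q = -6*(-4) = 24)
m = 16227/5 (m = ((0*(-3))*(-5) + 54)*(63 - 29/10) = (0*(-5) + 54)*(601/10) = (0 + 54)*(601/10) = 54*(601/10) = 16227/5 ≈ 3245.4)
(m + q)² = (16227/5 + 24)² = (16347/5)² = 267224409/25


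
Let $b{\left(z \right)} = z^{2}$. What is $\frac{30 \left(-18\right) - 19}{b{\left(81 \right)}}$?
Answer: $- \frac{559}{6561} \approx -0.0852$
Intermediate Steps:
$\frac{30 \left(-18\right) - 19}{b{\left(81 \right)}} = \frac{30 \left(-18\right) - 19}{81^{2}} = \frac{-540 - 19}{6561} = \left(-559\right) \frac{1}{6561} = - \frac{559}{6561}$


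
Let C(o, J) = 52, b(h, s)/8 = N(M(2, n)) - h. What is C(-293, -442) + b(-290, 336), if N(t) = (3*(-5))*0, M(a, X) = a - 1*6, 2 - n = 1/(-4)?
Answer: 2372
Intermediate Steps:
n = 9/4 (n = 2 - 1/(-4) = 2 - (-1)/4 = 2 - 1*(-¼) = 2 + ¼ = 9/4 ≈ 2.2500)
M(a, X) = -6 + a (M(a, X) = a - 6 = -6 + a)
N(t) = 0 (N(t) = -15*0 = 0)
b(h, s) = -8*h (b(h, s) = 8*(0 - h) = 8*(-h) = -8*h)
C(-293, -442) + b(-290, 336) = 52 - 8*(-290) = 52 + 2320 = 2372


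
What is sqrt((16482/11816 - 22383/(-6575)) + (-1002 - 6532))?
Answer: I*sqrt(113611258428255511)/3884510 ≈ 86.771*I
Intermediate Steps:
sqrt((16482/11816 - 22383/(-6575)) + (-1002 - 6532)) = sqrt((16482*(1/11816) - 22383*(-1/6575)) - 7534) = sqrt((8241/5908 + 22383/6575) - 7534) = sqrt(186423339/38845100 - 7534) = sqrt(-292472560061/38845100) = I*sqrt(113611258428255511)/3884510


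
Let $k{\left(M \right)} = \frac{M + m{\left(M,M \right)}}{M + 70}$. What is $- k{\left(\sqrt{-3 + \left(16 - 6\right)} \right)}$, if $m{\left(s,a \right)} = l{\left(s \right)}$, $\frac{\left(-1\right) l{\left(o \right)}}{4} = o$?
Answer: $- \frac{1}{233} + \frac{10 \sqrt{7}}{233} \approx 0.10926$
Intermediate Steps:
$l{\left(o \right)} = - 4 o$
$m{\left(s,a \right)} = - 4 s$
$k{\left(M \right)} = - \frac{3 M}{70 + M}$ ($k{\left(M \right)} = \frac{M - 4 M}{M + 70} = \frac{\left(-3\right) M}{70 + M} = - \frac{3 M}{70 + M}$)
$- k{\left(\sqrt{-3 + \left(16 - 6\right)} \right)} = - \frac{\left(-3\right) \sqrt{-3 + \left(16 - 6\right)}}{70 + \sqrt{-3 + \left(16 - 6\right)}} = - \frac{\left(-3\right) \sqrt{-3 + 10}}{70 + \sqrt{-3 + 10}} = - \frac{\left(-3\right) \sqrt{7}}{70 + \sqrt{7}} = \frac{3 \sqrt{7}}{70 + \sqrt{7}}$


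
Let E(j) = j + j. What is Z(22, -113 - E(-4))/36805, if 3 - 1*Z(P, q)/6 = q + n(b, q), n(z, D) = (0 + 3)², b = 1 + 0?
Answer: 594/36805 ≈ 0.016139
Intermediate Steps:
b = 1
E(j) = 2*j
n(z, D) = 9 (n(z, D) = 3² = 9)
Z(P, q) = -36 - 6*q (Z(P, q) = 18 - 6*(q + 9) = 18 - 6*(9 + q) = 18 + (-54 - 6*q) = -36 - 6*q)
Z(22, -113 - E(-4))/36805 = (-36 - 6*(-113 - 2*(-4)))/36805 = (-36 - 6*(-113 - 1*(-8)))*(1/36805) = (-36 - 6*(-113 + 8))*(1/36805) = (-36 - 6*(-105))*(1/36805) = (-36 + 630)*(1/36805) = 594*(1/36805) = 594/36805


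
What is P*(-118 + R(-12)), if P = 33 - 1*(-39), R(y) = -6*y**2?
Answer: -70704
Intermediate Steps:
P = 72 (P = 33 + 39 = 72)
P*(-118 + R(-12)) = 72*(-118 - 6*(-12)**2) = 72*(-118 - 6*144) = 72*(-118 - 864) = 72*(-982) = -70704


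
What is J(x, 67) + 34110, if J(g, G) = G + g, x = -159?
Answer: 34018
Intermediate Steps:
J(x, 67) + 34110 = (67 - 159) + 34110 = -92 + 34110 = 34018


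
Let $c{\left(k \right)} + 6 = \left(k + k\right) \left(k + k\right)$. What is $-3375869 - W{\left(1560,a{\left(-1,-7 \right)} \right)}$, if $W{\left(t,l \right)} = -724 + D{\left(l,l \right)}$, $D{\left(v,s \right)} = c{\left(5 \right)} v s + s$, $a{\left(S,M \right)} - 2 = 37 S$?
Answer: $-3490260$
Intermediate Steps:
$a{\left(S,M \right)} = 2 + 37 S$
$c{\left(k \right)} = -6 + 4 k^{2}$ ($c{\left(k \right)} = -6 + \left(k + k\right) \left(k + k\right) = -6 + 2 k 2 k = -6 + 4 k^{2}$)
$D{\left(v,s \right)} = s + 94 s v$ ($D{\left(v,s \right)} = \left(-6 + 4 \cdot 5^{2}\right) v s + s = \left(-6 + 4 \cdot 25\right) v s + s = \left(-6 + 100\right) v s + s = 94 v s + s = 94 s v + s = s + 94 s v$)
$W{\left(t,l \right)} = -724 + l \left(1 + 94 l\right)$
$-3375869 - W{\left(1560,a{\left(-1,-7 \right)} \right)} = -3375869 - \left(-724 + \left(2 + 37 \left(-1\right)\right) + 94 \left(2 + 37 \left(-1\right)\right)^{2}\right) = -3375869 - \left(-724 + \left(2 - 37\right) + 94 \left(2 - 37\right)^{2}\right) = -3375869 - \left(-724 - 35 + 94 \left(-35\right)^{2}\right) = -3375869 - \left(-724 - 35 + 94 \cdot 1225\right) = -3375869 - \left(-724 - 35 + 115150\right) = -3375869 - 114391 = -3490260$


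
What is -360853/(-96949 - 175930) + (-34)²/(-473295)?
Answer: 170474472511/129152266305 ≈ 1.3200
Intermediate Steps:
-360853/(-96949 - 175930) + (-34)²/(-473295) = -360853/(-272879) + 1156*(-1/473295) = -360853*(-1/272879) - 1156/473295 = 360853/272879 - 1156/473295 = 170474472511/129152266305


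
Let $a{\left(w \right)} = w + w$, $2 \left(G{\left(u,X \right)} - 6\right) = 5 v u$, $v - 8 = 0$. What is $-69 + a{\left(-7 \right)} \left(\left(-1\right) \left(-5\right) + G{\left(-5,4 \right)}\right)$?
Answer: $1177$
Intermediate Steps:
$v = 8$ ($v = 8 + 0 = 8$)
$G{\left(u,X \right)} = 6 + 20 u$ ($G{\left(u,X \right)} = 6 + \frac{5 \cdot 8 u}{2} = 6 + \frac{40 u}{2} = 6 + 20 u$)
$a{\left(w \right)} = 2 w$
$-69 + a{\left(-7 \right)} \left(\left(-1\right) \left(-5\right) + G{\left(-5,4 \right)}\right) = -69 + 2 \left(-7\right) \left(\left(-1\right) \left(-5\right) + \left(6 + 20 \left(-5\right)\right)\right) = -69 - 14 \left(5 + \left(6 - 100\right)\right) = -69 - 14 \left(5 - 94\right) = -69 - -1246 = -69 + 1246 = 1177$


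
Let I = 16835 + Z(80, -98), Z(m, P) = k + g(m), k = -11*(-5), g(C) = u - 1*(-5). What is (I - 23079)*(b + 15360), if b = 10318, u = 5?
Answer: -158664362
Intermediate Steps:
g(C) = 10 (g(C) = 5 - 1*(-5) = 5 + 5 = 10)
k = 55
Z(m, P) = 65 (Z(m, P) = 55 + 10 = 65)
I = 16900 (I = 16835 + 65 = 16900)
(I - 23079)*(b + 15360) = (16900 - 23079)*(10318 + 15360) = -6179*25678 = -158664362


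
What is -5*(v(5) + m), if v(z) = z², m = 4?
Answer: -145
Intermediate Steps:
-5*(v(5) + m) = -5*(5² + 4) = -5*(25 + 4) = -5*29 = -145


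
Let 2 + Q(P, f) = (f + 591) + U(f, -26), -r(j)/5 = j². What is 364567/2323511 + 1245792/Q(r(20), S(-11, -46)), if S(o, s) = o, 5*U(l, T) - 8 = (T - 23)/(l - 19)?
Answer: 434223425675563/202119898379 ≈ 2148.3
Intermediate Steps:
U(l, T) = 8/5 + (-23 + T)/(5*(-19 + l)) (U(l, T) = 8/5 + ((T - 23)/(l - 19))/5 = 8/5 + ((-23 + T)/(-19 + l))/5 = 8/5 + (-23 + T)/(5*(-19 + l)))
r(j) = -5*j²
Q(P, f) = 589 + f + (-201 + 8*f)/(5*(-19 + f)) (Q(P, f) = -2 + ((f + 591) + (-175 - 26 + 8*f)/(5*(-19 + f))) = -2 + ((591 + f) + (-201 + 8*f)/(5*(-19 + f))) = -2 + (591 + f + (-201 + 8*f)/(5*(-19 + f))) = 589 + f + (-201 + 8*f)/(5*(-19 + f)))
364567/2323511 + 1245792/Q(r(20), S(-11, -46)) = 364567/2323511 + 1245792/(((-56156 + 5*(-11)² + 2858*(-11))/(5*(-19 - 11)))) = 364567*(1/2323511) + 1245792/(((⅕)*(-56156 + 5*121 - 31438)/(-30))) = 364567/2323511 + 1245792/(((⅕)*(-1/30)*(-56156 + 605 - 31438))) = 364567/2323511 + 1245792/(((⅕)*(-1/30)*(-86989))) = 364567/2323511 + 1245792/(86989/150) = 364567/2323511 + 1245792*(150/86989) = 364567/2323511 + 186868800/86989 = 434223425675563/202119898379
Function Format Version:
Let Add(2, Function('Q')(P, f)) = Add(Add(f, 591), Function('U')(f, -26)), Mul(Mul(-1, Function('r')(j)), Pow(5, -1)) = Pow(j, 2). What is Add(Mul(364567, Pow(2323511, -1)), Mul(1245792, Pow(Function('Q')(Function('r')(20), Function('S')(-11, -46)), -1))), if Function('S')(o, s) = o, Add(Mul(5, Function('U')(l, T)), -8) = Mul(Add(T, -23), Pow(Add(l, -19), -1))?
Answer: Rational(434223425675563, 202119898379) ≈ 2148.3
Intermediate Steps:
Function('U')(l, T) = Add(Rational(8, 5), Mul(Rational(1, 5), Pow(Add(-19, l), -1), Add(-23, T))) (Function('U')(l, T) = Add(Rational(8, 5), Mul(Rational(1, 5), Mul(Add(T, -23), Pow(Add(l, -19), -1)))) = Add(Rational(8, 5), Mul(Rational(1, 5), Mul(Add(-23, T), Pow(Add(-19, l), -1)))) = Add(Rational(8, 5), Mul(Rational(1, 5), Mul(Pow(Add(-19, l), -1), Add(-23, T)))) = Add(Rational(8, 5), Mul(Rational(1, 5), Pow(Add(-19, l), -1), Add(-23, T))))
Function('r')(j) = Mul(-5, Pow(j, 2))
Function('Q')(P, f) = Add(589, f, Mul(Rational(1, 5), Pow(Add(-19, f), -1), Add(-201, Mul(8, f)))) (Function('Q')(P, f) = Add(-2, Add(Add(f, 591), Mul(Rational(1, 5), Pow(Add(-19, f), -1), Add(-175, -26, Mul(8, f))))) = Add(-2, Add(Add(591, f), Mul(Rational(1, 5), Pow(Add(-19, f), -1), Add(-201, Mul(8, f))))) = Add(-2, Add(591, f, Mul(Rational(1, 5), Pow(Add(-19, f), -1), Add(-201, Mul(8, f))))) = Add(589, f, Mul(Rational(1, 5), Pow(Add(-19, f), -1), Add(-201, Mul(8, f)))))
Add(Mul(364567, Pow(2323511, -1)), Mul(1245792, Pow(Function('Q')(Function('r')(20), Function('S')(-11, -46)), -1))) = Add(Mul(364567, Pow(2323511, -1)), Mul(1245792, Pow(Mul(Rational(1, 5), Pow(Add(-19, -11), -1), Add(-56156, Mul(5, Pow(-11, 2)), Mul(2858, -11))), -1))) = Add(Mul(364567, Rational(1, 2323511)), Mul(1245792, Pow(Mul(Rational(1, 5), Pow(-30, -1), Add(-56156, Mul(5, 121), -31438)), -1))) = Add(Rational(364567, 2323511), Mul(1245792, Pow(Mul(Rational(1, 5), Rational(-1, 30), Add(-56156, 605, -31438)), -1))) = Add(Rational(364567, 2323511), Mul(1245792, Pow(Mul(Rational(1, 5), Rational(-1, 30), -86989), -1))) = Add(Rational(364567, 2323511), Mul(1245792, Pow(Rational(86989, 150), -1))) = Add(Rational(364567, 2323511), Mul(1245792, Rational(150, 86989))) = Add(Rational(364567, 2323511), Rational(186868800, 86989)) = Rational(434223425675563, 202119898379)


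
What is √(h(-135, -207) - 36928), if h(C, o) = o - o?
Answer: 8*I*√577 ≈ 192.17*I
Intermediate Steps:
h(C, o) = 0
√(h(-135, -207) - 36928) = √(0 - 36928) = √(-36928) = 8*I*√577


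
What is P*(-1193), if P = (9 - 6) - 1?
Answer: -2386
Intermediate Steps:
P = 2 (P = 3 - 1 = 2)
P*(-1193) = 2*(-1193) = -2386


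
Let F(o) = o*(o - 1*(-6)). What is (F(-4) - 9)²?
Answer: 289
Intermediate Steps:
F(o) = o*(6 + o) (F(o) = o*(o + 6) = o*(6 + o))
(F(-4) - 9)² = (-4*(6 - 4) - 9)² = (-4*2 - 9)² = (-8 - 9)² = (-17)² = 289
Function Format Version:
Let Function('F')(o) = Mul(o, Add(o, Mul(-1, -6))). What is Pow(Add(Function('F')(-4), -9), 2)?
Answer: 289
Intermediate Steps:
Function('F')(o) = Mul(o, Add(6, o)) (Function('F')(o) = Mul(o, Add(o, 6)) = Mul(o, Add(6, o)))
Pow(Add(Function('F')(-4), -9), 2) = Pow(Add(Mul(-4, Add(6, -4)), -9), 2) = Pow(Add(Mul(-4, 2), -9), 2) = Pow(Add(-8, -9), 2) = Pow(-17, 2) = 289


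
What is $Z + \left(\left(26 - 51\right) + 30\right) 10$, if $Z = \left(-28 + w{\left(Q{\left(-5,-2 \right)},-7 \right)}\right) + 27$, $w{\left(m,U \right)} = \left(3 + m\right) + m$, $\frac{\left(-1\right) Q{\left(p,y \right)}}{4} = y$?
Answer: $68$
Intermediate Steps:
$Q{\left(p,y \right)} = - 4 y$
$w{\left(m,U \right)} = 3 + 2 m$
$Z = 18$ ($Z = \left(-28 + \left(3 + 2 \left(\left(-4\right) \left(-2\right)\right)\right)\right) + 27 = \left(-28 + \left(3 + 2 \cdot 8\right)\right) + 27 = \left(-28 + \left(3 + 16\right)\right) + 27 = \left(-28 + 19\right) + 27 = -9 + 27 = 18$)
$Z + \left(\left(26 - 51\right) + 30\right) 10 = 18 + \left(\left(26 - 51\right) + 30\right) 10 = 18 + \left(-25 + 30\right) 10 = 18 + 5 \cdot 10 = 18 + 50 = 68$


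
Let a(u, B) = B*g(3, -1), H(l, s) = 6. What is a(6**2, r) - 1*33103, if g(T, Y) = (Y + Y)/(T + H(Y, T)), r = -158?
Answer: -297611/9 ≈ -33068.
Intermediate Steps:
g(T, Y) = 2*Y/(6 + T) (g(T, Y) = (Y + Y)/(T + 6) = (2*Y)/(6 + T) = 2*Y/(6 + T))
a(u, B) = -2*B/9 (a(u, B) = B*(2*(-1)/(6 + 3)) = B*(2*(-1)/9) = B*(2*(-1)*(1/9)) = B*(-2/9) = -2*B/9)
a(6**2, r) - 1*33103 = -2/9*(-158) - 1*33103 = 316/9 - 33103 = -297611/9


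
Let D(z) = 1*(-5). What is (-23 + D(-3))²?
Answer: 784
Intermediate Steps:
D(z) = -5
(-23 + D(-3))² = (-23 - 5)² = (-28)² = 784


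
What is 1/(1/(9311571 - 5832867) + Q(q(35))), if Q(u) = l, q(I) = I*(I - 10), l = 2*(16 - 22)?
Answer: -3478704/41744447 ≈ -0.083333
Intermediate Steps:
l = -12 (l = 2*(-6) = -12)
q(I) = I*(-10 + I)
Q(u) = -12
1/(1/(9311571 - 5832867) + Q(q(35))) = 1/(1/(9311571 - 5832867) - 12) = 1/(1/3478704 - 12) = 1/(-41744447/3478704) = -3478704/41744447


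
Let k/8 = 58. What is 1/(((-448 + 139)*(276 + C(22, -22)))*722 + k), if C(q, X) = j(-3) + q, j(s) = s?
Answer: -1/65813446 ≈ -1.5194e-8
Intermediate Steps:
k = 464 (k = 8*58 = 464)
C(q, X) = -3 + q
1/(((-448 + 139)*(276 + C(22, -22)))*722 + k) = 1/(((-448 + 139)*(276 + (-3 + 22)))*722 + 464) = 1/(-309*(276 + 19)*722 + 464) = 1/(-309*295*722 + 464) = 1/(-91155*722 + 464) = 1/(-65813910 + 464) = 1/(-65813446) = -1/65813446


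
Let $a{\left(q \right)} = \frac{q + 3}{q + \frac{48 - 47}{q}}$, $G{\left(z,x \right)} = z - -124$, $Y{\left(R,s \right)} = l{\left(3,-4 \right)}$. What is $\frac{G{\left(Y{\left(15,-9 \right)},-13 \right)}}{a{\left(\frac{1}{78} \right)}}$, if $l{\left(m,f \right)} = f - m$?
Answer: $\frac{142389}{47} \approx 3029.6$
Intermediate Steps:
$Y{\left(R,s \right)} = -7$ ($Y{\left(R,s \right)} = -4 - 3 = -7$)
$G{\left(z,x \right)} = 124 + z$ ($G{\left(z,x \right)} = z + 124 = 124 + z$)
$a{\left(q \right)} = \frac{3 + q}{q + \frac{1}{q}}$ ($a{\left(q \right)} = \frac{3 + q}{q + 1 \frac{1}{q}} = \frac{3 + q}{q + \frac{1}{q}}$)
$\frac{G{\left(Y{\left(15,-9 \right)},-13 \right)}}{a{\left(\frac{1}{78} \right)}} = \frac{124 - 7}{\frac{1}{78} \frac{1}{1 + \left(\frac{1}{78}\right)^{2}} \left(3 + \frac{1}{78}\right)} = \frac{117}{\frac{1}{78} \frac{1}{1 + \left(\frac{1}{78}\right)^{2}} \left(3 + \frac{1}{78}\right)} = \frac{117}{\frac{1}{78} \frac{1}{1 + \frac{1}{6084}} \cdot \frac{235}{78}} = \frac{117}{\frac{1}{78} \frac{1}{\frac{6085}{6084}} \cdot \frac{235}{78}} = \frac{117}{\frac{1}{78} \cdot \frac{6084}{6085} \cdot \frac{235}{78}} = \frac{117}{\frac{47}{1217}} = 117 \cdot \frac{1217}{47} = \frac{142389}{47}$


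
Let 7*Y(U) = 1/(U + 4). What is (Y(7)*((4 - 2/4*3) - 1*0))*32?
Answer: 80/77 ≈ 1.0390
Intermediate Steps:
Y(U) = 1/(7*(4 + U)) (Y(U) = 1/(7*(U + 4)) = 1/(7*(4 + U)))
(Y(7)*((4 - 2/4*3) - 1*0))*32 = ((1/(7*(4 + 7)))*((4 - 2/4*3) - 1*0))*32 = (((⅐)/11)*((4 - 2*¼*3) + 0))*32 = (((⅐)*(1/11))*((4 - ½*3) + 0))*32 = (((4 - 3/2) + 0)/77)*32 = ((5/2 + 0)/77)*32 = ((1/77)*(5/2))*32 = (5/154)*32 = 80/77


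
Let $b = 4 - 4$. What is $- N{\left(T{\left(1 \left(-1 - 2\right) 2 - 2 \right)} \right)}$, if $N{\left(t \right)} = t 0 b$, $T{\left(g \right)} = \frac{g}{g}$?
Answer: $0$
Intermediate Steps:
$b = 0$ ($b = 4 - 4 = 0$)
$T{\left(g \right)} = 1$
$N{\left(t \right)} = 0$ ($N{\left(t \right)} = t 0 \cdot 0 = 0 \cdot 0 = 0$)
$- N{\left(T{\left(1 \left(-1 - 2\right) 2 - 2 \right)} \right)} = \left(-1\right) 0 = 0$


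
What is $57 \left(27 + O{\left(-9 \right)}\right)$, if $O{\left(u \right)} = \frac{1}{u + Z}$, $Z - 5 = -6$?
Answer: $\frac{15333}{10} \approx 1533.3$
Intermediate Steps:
$Z = -1$ ($Z = 5 - 6 = -1$)
$O{\left(u \right)} = \frac{1}{-1 + u}$ ($O{\left(u \right)} = \frac{1}{u - 1} = \frac{1}{-1 + u}$)
$57 \left(27 + O{\left(-9 \right)}\right) = 57 \left(27 + \frac{1}{-1 - 9}\right) = 57 \left(27 + \frac{1}{-10}\right) = 57 \left(27 - \frac{1}{10}\right) = 57 \cdot \frac{269}{10} = \frac{15333}{10}$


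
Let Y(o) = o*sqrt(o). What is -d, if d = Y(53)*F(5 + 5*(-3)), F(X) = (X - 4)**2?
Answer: -10388*sqrt(53) ≈ -75626.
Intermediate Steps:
Y(o) = o**(3/2)
F(X) = (-4 + X)**2
d = 10388*sqrt(53) (d = 53**(3/2)*(-4 + (5 + 5*(-3)))**2 = (53*sqrt(53))*(-4 + (5 - 15))**2 = (53*sqrt(53))*(-4 - 10)**2 = (53*sqrt(53))*(-14)**2 = (53*sqrt(53))*196 = 10388*sqrt(53) ≈ 75626.)
-d = -10388*sqrt(53)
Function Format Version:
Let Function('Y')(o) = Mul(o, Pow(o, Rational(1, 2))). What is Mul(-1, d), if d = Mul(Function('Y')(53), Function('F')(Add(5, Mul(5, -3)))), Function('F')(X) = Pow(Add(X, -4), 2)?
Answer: Mul(-10388, Pow(53, Rational(1, 2))) ≈ -75626.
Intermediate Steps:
Function('Y')(o) = Pow(o, Rational(3, 2))
Function('F')(X) = Pow(Add(-4, X), 2)
d = Mul(10388, Pow(53, Rational(1, 2))) (d = Mul(Pow(53, Rational(3, 2)), Pow(Add(-4, Add(5, Mul(5, -3))), 2)) = Mul(Mul(53, Pow(53, Rational(1, 2))), Pow(Add(-4, Add(5, -15)), 2)) = Mul(Mul(53, Pow(53, Rational(1, 2))), Pow(Add(-4, -10), 2)) = Mul(Mul(53, Pow(53, Rational(1, 2))), Pow(-14, 2)) = Mul(Mul(53, Pow(53, Rational(1, 2))), 196) = Mul(10388, Pow(53, Rational(1, 2))) ≈ 75626.)
Mul(-1, d) = Mul(-1, Mul(10388, Pow(53, Rational(1, 2)))) = Mul(-10388, Pow(53, Rational(1, 2)))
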